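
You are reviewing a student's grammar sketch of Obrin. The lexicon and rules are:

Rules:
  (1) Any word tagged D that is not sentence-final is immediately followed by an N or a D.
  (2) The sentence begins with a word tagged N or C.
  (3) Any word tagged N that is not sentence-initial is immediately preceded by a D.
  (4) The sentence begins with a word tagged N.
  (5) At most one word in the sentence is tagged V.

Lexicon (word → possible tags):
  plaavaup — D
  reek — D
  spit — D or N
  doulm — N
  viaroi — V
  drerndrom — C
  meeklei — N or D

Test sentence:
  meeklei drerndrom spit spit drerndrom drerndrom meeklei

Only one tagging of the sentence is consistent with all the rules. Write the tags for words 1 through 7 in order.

Candidates per position — 1:meeklei {N,D}; 2:drerndrom {C}; 3:spit {D,N}; 4:spit {D,N}; 5:drerndrom {C}; 6:drerndrom {C}; 7:meeklei {N,D}.
Position 1: tagging it D would leave rule 1 unsatisfiable, so it must be N.
Position 3: tagging it N would leave rule 3 unsatisfiable, so it must be D.
Position 4: tagging it D would leave rule 1 unsatisfiable, so it must be N.
Position 7: tagging it N would leave rule 3 unsatisfiable, so it must be D.
That leaves exactly one tagging: N C D N C C D.
Check: rule 1 satisfied; rule 2 satisfied; rule 3 satisfied; rule 4 satisfied; rule 5 satisfied.

N C D N C C D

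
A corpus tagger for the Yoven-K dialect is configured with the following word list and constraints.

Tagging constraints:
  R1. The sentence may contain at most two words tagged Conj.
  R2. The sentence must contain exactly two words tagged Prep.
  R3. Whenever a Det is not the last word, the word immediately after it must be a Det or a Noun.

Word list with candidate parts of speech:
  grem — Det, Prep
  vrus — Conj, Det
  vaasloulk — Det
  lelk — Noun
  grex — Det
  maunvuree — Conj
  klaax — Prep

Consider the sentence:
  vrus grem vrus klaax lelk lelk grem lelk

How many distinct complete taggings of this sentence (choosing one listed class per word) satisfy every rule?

1

Candidates per position — 1:vrus {Conj,Det}; 2:grem {Det,Prep}; 3:vrus {Conj,Det}; 4:klaax {Prep}; 5:lelk {Noun}; 6:lelk {Noun}; 7:grem {Det,Prep}; 8:lelk {Noun}.
There are 16 candidate sequences in total.
The sequences that satisfy every rule: Conj Prep Conj Prep Noun Noun Det Noun.
Count = 1.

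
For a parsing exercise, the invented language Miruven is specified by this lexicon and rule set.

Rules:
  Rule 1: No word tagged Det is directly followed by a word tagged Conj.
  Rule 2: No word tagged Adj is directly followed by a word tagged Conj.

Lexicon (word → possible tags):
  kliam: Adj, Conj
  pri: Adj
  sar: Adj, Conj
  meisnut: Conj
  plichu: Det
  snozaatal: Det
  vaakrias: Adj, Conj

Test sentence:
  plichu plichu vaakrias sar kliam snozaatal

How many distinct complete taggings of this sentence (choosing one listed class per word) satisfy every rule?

1

Candidates per position — 1:plichu {Det}; 2:plichu {Det}; 3:vaakrias {Adj,Conj}; 4:sar {Adj,Conj}; 5:kliam {Adj,Conj}; 6:snozaatal {Det}.
There are 8 candidate sequences in total.
The sequences that satisfy every rule: Det Det Adj Adj Adj Det.
Count = 1.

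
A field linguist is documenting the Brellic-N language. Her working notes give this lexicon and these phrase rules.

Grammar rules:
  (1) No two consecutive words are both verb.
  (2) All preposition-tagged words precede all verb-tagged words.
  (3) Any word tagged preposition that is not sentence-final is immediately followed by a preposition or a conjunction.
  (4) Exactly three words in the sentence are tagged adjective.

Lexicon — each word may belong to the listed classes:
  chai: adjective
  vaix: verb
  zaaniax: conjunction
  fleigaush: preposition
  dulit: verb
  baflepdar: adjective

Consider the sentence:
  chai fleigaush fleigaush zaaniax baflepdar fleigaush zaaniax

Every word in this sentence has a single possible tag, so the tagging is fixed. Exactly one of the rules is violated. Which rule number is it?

4

Fixed tagging: adjective preposition preposition conjunction adjective preposition conjunction.
Applying the rules: R1 ok, R2 ok, R3 ok, R4 fails.
Only rule 4 fails.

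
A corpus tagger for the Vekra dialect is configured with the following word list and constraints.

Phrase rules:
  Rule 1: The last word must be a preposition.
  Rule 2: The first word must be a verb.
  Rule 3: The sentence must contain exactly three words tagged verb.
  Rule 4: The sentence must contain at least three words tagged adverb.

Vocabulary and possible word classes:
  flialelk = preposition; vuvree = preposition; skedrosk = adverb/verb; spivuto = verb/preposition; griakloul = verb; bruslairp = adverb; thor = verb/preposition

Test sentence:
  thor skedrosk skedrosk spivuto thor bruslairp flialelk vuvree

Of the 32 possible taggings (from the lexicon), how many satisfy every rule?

1

Candidates per position — 1:thor {verb,preposition}; 2:skedrosk {adverb,verb}; 3:skedrosk {adverb,verb}; 4:spivuto {verb,preposition}; 5:thor {verb,preposition}; 6:bruslairp {adverb}; 7:flialelk {preposition}; 8:vuvree {preposition}.
There are 32 candidate sequences in total.
The sequences that satisfy every rule: verb adverb adverb verb verb adverb preposition preposition.
Count = 1.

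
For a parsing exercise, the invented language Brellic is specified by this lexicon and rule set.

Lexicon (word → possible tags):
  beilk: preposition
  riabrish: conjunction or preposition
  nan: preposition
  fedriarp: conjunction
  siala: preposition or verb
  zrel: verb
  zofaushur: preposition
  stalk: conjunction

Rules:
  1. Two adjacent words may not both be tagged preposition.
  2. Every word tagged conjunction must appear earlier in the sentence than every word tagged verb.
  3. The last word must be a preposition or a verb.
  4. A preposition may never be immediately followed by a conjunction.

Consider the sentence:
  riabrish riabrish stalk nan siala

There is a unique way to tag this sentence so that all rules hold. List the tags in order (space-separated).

conjunction conjunction conjunction preposition verb

Candidates per position — 1:riabrish {conjunction,preposition}; 2:riabrish {conjunction,preposition}; 3:stalk {conjunction}; 4:nan {preposition}; 5:siala {preposition,verb}.
Position 1: tagging it preposition would leave rule 4 unsatisfiable, so it must be conjunction.
Position 2: tagging it preposition would leave rule 4 unsatisfiable, so it must be conjunction.
Position 5: tagging it preposition would leave rule 1 unsatisfiable, so it must be verb.
So the tagging must be: conjunction conjunction conjunction preposition verb.
Check: rule 1 ✓; rule 2 ✓; rule 3 ✓; rule 4 ✓.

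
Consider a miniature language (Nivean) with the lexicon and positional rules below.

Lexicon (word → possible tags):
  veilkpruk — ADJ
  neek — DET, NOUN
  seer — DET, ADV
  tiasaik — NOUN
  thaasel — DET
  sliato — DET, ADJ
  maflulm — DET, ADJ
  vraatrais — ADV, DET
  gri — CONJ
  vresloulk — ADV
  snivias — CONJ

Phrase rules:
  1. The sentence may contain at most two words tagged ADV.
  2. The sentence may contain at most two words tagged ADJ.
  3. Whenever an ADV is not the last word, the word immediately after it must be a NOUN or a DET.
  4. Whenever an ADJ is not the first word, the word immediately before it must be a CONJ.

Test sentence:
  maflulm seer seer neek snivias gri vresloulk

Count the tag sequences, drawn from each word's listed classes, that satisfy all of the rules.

Candidates per position — 1:maflulm {DET,ADJ}; 2:seer {DET,ADV}; 3:seer {DET,ADV}; 4:neek {DET,NOUN}; 5:snivias {CONJ}; 6:gri {CONJ}; 7:vresloulk {ADV}.
There are 16 candidate sequences in total.
Checking each against the rules leaves 12 sequences.
Count = 12.

12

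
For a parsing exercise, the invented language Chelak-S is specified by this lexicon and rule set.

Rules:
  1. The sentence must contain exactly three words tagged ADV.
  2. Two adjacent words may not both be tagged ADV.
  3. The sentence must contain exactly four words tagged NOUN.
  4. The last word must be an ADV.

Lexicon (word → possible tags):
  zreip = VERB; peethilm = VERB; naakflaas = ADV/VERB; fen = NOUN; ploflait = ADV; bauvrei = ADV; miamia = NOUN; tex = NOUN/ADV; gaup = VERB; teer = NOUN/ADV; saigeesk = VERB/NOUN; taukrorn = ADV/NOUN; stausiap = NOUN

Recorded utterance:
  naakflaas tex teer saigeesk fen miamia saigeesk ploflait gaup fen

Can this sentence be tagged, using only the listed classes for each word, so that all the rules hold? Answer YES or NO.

NO

Candidates per position — 1:naakflaas {ADV,VERB}; 2:tex {NOUN,ADV}; 3:teer {NOUN,ADV}; 4:saigeesk {VERB,NOUN}; 5:fen {NOUN}; 6:miamia {NOUN}; 7:saigeesk {VERB,NOUN}; 8:ploflait {ADV}; 9:gaup {VERB}; 10:fen {NOUN}.
Rule 4 cannot be satisfied by any choice of tags from the lexicon.
So there is no consistent tagging.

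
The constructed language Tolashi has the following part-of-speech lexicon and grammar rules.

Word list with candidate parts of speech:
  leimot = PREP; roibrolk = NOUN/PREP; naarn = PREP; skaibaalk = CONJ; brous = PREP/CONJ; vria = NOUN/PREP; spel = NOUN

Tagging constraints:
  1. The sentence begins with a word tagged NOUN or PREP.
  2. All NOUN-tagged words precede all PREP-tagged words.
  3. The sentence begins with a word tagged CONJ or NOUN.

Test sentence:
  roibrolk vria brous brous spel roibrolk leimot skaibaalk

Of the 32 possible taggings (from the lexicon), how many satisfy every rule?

Candidates per position — 1:roibrolk {NOUN,PREP}; 2:vria {NOUN,PREP}; 3:brous {PREP,CONJ}; 4:brous {PREP,CONJ}; 5:spel {NOUN}; 6:roibrolk {NOUN,PREP}; 7:leimot {PREP}; 8:skaibaalk {CONJ}.
There are 32 candidate sequences in total.
The sequences that satisfy every rule: NOUN NOUN CONJ CONJ NOUN NOUN PREP CONJ; NOUN NOUN CONJ CONJ NOUN PREP PREP CONJ.
Count = 2.

2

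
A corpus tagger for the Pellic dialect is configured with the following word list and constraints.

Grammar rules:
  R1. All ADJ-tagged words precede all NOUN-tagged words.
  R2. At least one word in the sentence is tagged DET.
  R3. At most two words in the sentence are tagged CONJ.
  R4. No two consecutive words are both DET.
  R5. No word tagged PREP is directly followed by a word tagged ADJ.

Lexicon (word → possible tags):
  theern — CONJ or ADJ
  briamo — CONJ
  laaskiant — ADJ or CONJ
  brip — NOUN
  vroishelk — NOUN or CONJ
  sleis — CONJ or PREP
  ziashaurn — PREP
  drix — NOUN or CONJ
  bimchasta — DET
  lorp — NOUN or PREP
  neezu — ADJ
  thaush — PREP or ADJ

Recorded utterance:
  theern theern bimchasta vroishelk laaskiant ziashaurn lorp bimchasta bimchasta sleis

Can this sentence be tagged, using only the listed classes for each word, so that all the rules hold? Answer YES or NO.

Candidates per position — 1:theern {CONJ,ADJ}; 2:theern {CONJ,ADJ}; 3:bimchasta {DET}; 4:vroishelk {NOUN,CONJ}; 5:laaskiant {ADJ,CONJ}; 6:ziashaurn {PREP}; 7:lorp {NOUN,PREP}; 8:bimchasta {DET}; 9:bimchasta {DET}; 10:sleis {CONJ,PREP}.
Rule 4 cannot be satisfied by any choice of tags from the lexicon.
So there is no consistent tagging.

NO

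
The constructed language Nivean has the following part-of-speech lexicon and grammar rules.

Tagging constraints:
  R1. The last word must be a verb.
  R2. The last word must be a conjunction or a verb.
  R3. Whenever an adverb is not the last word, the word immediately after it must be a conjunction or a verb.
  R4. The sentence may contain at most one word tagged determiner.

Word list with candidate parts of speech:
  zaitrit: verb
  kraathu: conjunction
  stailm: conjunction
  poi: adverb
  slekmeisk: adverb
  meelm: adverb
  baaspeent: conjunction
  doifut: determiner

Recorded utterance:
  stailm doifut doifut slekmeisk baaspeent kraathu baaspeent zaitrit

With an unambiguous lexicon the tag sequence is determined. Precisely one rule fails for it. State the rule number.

Fixed tagging: conjunction determiner determiner adverb conjunction conjunction conjunction verb.
Rule check: R1 pass, R2 pass, R3 pass, R4 fail.
Only rule 4 fails.

4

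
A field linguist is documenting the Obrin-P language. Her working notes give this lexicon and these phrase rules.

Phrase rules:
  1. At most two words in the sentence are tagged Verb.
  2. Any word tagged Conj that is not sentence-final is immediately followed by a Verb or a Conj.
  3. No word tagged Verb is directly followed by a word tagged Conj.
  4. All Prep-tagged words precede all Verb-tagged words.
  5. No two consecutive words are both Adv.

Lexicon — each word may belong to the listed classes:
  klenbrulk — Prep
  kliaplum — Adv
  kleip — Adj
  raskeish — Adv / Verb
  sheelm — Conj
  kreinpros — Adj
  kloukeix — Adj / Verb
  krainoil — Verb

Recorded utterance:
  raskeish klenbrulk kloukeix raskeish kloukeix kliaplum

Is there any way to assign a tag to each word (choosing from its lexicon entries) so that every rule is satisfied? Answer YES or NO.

YES

Candidates per position — 1:raskeish {Adv,Verb}; 2:klenbrulk {Prep}; 3:kloukeix {Adj,Verb}; 4:raskeish {Adv,Verb}; 5:kloukeix {Adj,Verb}; 6:kliaplum {Adv}.
One satisfying assignment: Adv Prep Adj Verb Verb Adv.
Rule-by-rule: rule 1 satisfied; rule 2 satisfied; rule 3 satisfied; rule 4 satisfied; rule 5 satisfied.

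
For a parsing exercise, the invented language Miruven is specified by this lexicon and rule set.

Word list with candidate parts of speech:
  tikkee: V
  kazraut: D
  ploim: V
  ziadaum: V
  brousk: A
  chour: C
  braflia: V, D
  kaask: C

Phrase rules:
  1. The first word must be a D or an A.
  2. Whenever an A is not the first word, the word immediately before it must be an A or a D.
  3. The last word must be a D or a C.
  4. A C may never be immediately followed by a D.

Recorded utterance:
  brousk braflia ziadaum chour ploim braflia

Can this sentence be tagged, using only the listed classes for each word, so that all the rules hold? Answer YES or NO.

YES

Candidates per position — 1:brousk {A}; 2:braflia {V,D}; 3:ziadaum {V}; 4:chour {C}; 5:ploim {V}; 6:braflia {V,D}.
One satisfying assignment: A D V C V D.
Verifying each rule — rule 1 satisfied; rule 2 satisfied; rule 3 satisfied; rule 4 satisfied.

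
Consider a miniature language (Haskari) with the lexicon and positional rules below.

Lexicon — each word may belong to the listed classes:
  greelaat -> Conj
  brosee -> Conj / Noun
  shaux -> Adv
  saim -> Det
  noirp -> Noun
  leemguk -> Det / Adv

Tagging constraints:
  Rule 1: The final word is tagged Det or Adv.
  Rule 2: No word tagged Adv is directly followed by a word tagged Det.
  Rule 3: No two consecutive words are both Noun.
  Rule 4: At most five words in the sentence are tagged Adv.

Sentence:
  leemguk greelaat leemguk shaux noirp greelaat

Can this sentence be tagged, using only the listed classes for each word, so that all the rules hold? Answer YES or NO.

Candidates per position — 1:leemguk {Det,Adv}; 2:greelaat {Conj}; 3:leemguk {Det,Adv}; 4:shaux {Adv}; 5:noirp {Noun}; 6:greelaat {Conj}.
Rule 1 cannot be satisfied by any choice of tags from the lexicon.
So there is no consistent tagging.

NO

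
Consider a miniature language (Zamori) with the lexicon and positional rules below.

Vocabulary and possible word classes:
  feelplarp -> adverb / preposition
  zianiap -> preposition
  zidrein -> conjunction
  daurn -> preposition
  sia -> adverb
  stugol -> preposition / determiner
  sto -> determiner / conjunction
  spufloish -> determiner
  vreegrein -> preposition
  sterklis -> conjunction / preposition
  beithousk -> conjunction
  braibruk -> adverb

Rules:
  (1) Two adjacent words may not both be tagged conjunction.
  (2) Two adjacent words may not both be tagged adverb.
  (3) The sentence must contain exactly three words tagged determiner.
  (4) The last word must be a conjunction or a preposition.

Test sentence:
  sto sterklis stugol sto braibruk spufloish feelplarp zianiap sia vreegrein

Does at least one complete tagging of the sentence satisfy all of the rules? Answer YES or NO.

Candidates per position — 1:sto {determiner,conjunction}; 2:sterklis {conjunction,preposition}; 3:stugol {preposition,determiner}; 4:sto {determiner,conjunction}; 5:braibruk {adverb}; 6:spufloish {determiner}; 7:feelplarp {adverb,preposition}; 8:zianiap {preposition}; 9:sia {adverb}; 10:vreegrein {preposition}.
One satisfying assignment: determiner conjunction determiner conjunction adverb determiner preposition preposition adverb preposition.
Verifying each rule — rule 1 satisfied; rule 2 satisfied; rule 3 satisfied; rule 4 satisfied.

YES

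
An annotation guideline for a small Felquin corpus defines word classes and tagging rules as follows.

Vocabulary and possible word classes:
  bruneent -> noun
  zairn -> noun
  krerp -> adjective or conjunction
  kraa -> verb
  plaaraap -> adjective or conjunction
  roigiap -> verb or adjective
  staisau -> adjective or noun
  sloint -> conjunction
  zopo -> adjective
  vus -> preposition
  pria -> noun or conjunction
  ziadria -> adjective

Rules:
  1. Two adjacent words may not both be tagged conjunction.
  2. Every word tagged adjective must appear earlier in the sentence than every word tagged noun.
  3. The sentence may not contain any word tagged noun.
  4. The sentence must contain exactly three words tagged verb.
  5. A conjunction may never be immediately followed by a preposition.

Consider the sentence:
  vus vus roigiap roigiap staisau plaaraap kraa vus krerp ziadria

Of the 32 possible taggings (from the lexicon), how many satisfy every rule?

4

Candidates per position — 1:vus {preposition}; 2:vus {preposition}; 3:roigiap {verb,adjective}; 4:roigiap {verb,adjective}; 5:staisau {adjective,noun}; 6:plaaraap {adjective,conjunction}; 7:kraa {verb}; 8:vus {preposition}; 9:krerp {adjective,conjunction}; 10:ziadria {adjective}.
There are 32 candidate sequences in total.
The sequences that satisfy every rule: preposition preposition verb verb adjective adjective verb preposition adjective adjective; preposition preposition verb verb adjective adjective verb preposition conjunction adjective; preposition preposition verb verb adjective conjunction verb preposition adjective adjective; preposition preposition verb verb adjective conjunction verb preposition conjunction adjective.
Count = 4.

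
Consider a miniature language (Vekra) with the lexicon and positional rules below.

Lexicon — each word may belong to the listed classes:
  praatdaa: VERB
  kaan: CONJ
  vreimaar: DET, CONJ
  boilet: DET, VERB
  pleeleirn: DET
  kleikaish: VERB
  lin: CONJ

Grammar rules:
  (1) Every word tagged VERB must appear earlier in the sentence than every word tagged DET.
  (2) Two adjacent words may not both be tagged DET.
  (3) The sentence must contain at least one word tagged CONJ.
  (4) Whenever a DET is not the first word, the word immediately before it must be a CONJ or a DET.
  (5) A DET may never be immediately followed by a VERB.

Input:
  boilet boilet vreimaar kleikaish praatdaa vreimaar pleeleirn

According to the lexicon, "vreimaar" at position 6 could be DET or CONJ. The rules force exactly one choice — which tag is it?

CONJ

Candidates per position — 1:boilet {DET,VERB}; 2:boilet {DET,VERB}; 3:vreimaar {DET,CONJ}; 4:kleikaish {VERB}; 5:praatdaa {VERB}; 6:vreimaar {DET,CONJ}; 7:pleeleirn {DET}.
Position 1: DET is ruled out by rule 1; that leaves VERB.
Position 2: DET is ruled out by rule 1; that leaves VERB.
Position 3: DET is ruled out by rule 1; that leaves CONJ.
Position 6: DET is ruled out by rule 2; that leaves CONJ.
The only consistent sequence is: VERB VERB CONJ VERB VERB CONJ DET.
Verifying each rule — rule 1 ✓; rule 2 ✓; rule 3 ✓; rule 4 ✓; rule 5 ✓.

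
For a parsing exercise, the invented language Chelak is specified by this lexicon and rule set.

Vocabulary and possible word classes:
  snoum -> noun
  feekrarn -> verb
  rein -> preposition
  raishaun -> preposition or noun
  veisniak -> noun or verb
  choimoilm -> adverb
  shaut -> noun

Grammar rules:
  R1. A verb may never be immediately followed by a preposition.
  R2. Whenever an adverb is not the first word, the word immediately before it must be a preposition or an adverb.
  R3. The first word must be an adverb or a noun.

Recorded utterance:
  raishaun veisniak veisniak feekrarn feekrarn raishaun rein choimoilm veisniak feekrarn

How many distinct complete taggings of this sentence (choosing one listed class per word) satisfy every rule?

Candidates per position — 1:raishaun {preposition,noun}; 2:veisniak {noun,verb}; 3:veisniak {noun,verb}; 4:feekrarn {verb}; 5:feekrarn {verb}; 6:raishaun {preposition,noun}; 7:rein {preposition}; 8:choimoilm {adverb}; 9:veisniak {noun,verb}; 10:feekrarn {verb}.
There are 32 candidate sequences in total.
Checking each against the rules leaves 8 sequences.
Count = 8.

8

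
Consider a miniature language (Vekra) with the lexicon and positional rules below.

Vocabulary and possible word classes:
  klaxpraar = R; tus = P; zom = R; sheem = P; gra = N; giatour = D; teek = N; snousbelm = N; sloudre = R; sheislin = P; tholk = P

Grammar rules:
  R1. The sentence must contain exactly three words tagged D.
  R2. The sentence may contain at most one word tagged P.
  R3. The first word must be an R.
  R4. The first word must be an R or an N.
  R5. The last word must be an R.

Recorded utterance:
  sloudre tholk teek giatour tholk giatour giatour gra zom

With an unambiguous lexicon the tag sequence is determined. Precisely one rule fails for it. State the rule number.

Fixed tagging: R P N D P D D N R.
Checking each rule: R1 pass, R2 fail, R3 pass, R4 pass, R5 pass.
Only rule 2 fails.

2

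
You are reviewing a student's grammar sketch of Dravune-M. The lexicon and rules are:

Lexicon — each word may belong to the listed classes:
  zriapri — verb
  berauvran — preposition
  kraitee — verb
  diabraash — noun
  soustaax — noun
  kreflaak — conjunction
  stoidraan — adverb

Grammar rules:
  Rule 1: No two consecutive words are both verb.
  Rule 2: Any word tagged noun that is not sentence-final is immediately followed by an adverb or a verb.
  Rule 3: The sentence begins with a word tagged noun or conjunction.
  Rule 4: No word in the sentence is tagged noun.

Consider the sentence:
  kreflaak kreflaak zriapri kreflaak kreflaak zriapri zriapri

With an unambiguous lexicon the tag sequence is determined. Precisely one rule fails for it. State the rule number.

Fixed tagging: conjunction conjunction verb conjunction conjunction verb verb.
Rule check: R1 fail, R2 pass, R3 pass, R4 pass.
Only rule 1 fails.

1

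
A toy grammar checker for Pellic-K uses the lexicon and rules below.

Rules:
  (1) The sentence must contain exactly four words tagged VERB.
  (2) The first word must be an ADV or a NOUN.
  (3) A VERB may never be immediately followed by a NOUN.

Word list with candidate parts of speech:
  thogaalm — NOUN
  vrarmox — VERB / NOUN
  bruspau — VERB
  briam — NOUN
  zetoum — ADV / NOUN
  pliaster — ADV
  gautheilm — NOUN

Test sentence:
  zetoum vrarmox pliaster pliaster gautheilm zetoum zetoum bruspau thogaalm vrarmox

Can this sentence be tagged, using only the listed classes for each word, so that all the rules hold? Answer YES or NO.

NO

Candidates per position — 1:zetoum {ADV,NOUN}; 2:vrarmox {VERB,NOUN}; 3:pliaster {ADV}; 4:pliaster {ADV}; 5:gautheilm {NOUN}; 6:zetoum {ADV,NOUN}; 7:zetoum {ADV,NOUN}; 8:bruspau {VERB}; 9:thogaalm {NOUN}; 10:vrarmox {VERB,NOUN}.
Rule 1 cannot be satisfied by any choice of tags from the lexicon.
So there is no consistent tagging.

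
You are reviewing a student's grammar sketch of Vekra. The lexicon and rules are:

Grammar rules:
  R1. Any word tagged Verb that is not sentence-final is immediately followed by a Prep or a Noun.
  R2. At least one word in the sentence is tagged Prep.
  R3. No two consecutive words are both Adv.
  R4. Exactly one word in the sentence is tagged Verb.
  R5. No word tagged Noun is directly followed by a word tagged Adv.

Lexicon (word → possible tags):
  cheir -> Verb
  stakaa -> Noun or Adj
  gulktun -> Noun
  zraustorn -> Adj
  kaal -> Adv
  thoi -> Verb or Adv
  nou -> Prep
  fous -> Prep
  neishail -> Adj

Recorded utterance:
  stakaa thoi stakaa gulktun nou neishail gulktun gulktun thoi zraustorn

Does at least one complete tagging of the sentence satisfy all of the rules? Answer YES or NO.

Candidates per position — 1:stakaa {Noun,Adj}; 2:thoi {Verb,Adv}; 3:stakaa {Noun,Adj}; 4:gulktun {Noun}; 5:nou {Prep}; 6:neishail {Adj}; 7:gulktun {Noun}; 8:gulktun {Noun}; 9:thoi {Verb,Adv}; 10:zraustorn {Adj}.
Every candidate sequence violates at least one rule; no consistent tagging exists.

NO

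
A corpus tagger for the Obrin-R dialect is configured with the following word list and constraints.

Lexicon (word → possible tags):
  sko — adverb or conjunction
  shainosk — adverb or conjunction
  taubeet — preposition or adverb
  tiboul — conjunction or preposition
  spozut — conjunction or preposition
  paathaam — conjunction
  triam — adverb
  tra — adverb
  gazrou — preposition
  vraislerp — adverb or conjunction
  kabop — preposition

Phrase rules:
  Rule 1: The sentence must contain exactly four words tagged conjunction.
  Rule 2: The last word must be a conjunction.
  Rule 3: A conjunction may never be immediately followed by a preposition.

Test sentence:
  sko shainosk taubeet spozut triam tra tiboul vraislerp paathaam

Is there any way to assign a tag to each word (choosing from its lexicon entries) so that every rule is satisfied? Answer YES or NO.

YES

Candidates per position — 1:sko {adverb,conjunction}; 2:shainosk {adverb,conjunction}; 3:taubeet {preposition,adverb}; 4:spozut {conjunction,preposition}; 5:triam {adverb}; 6:tra {adverb}; 7:tiboul {conjunction,preposition}; 8:vraislerp {adverb,conjunction}; 9:paathaam {conjunction}.
One satisfying assignment: adverb conjunction adverb preposition adverb adverb conjunction conjunction conjunction.
Verifying each rule — rule 1 holds; rule 2 holds; rule 3 holds.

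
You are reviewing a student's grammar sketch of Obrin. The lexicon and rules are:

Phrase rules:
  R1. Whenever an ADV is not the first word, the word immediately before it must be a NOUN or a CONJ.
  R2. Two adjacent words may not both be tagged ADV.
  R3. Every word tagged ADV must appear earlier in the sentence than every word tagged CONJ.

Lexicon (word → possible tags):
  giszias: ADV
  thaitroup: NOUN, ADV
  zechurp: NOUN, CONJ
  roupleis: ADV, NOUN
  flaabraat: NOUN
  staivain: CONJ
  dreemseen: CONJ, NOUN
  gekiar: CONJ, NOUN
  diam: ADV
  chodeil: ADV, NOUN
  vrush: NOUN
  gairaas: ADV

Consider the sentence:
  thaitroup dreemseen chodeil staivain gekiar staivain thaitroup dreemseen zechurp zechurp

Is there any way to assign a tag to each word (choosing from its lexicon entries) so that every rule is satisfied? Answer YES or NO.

Candidates per position — 1:thaitroup {NOUN,ADV}; 2:dreemseen {CONJ,NOUN}; 3:chodeil {ADV,NOUN}; 4:staivain {CONJ}; 5:gekiar {CONJ,NOUN}; 6:staivain {CONJ}; 7:thaitroup {NOUN,ADV}; 8:dreemseen {CONJ,NOUN}; 9:zechurp {NOUN,CONJ}; 10:zechurp {NOUN,CONJ}.
One satisfying assignment: NOUN CONJ NOUN CONJ NOUN CONJ NOUN CONJ NOUN CONJ.
Checking: rule 1 ✓; rule 2 ✓; rule 3 ✓.

YES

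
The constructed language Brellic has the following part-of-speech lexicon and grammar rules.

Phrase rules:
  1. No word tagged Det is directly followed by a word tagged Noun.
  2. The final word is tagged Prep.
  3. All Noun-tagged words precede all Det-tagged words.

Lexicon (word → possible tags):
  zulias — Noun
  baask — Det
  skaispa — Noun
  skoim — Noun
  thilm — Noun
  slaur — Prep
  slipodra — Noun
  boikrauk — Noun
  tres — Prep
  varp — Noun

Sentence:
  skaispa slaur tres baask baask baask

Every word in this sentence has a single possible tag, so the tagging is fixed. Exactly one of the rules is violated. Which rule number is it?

Fixed tagging: Noun Prep Prep Det Det Det.
Applying the rules: R1 ✓, R2 ✗, R3 ✓.
Only rule 2 fails.

2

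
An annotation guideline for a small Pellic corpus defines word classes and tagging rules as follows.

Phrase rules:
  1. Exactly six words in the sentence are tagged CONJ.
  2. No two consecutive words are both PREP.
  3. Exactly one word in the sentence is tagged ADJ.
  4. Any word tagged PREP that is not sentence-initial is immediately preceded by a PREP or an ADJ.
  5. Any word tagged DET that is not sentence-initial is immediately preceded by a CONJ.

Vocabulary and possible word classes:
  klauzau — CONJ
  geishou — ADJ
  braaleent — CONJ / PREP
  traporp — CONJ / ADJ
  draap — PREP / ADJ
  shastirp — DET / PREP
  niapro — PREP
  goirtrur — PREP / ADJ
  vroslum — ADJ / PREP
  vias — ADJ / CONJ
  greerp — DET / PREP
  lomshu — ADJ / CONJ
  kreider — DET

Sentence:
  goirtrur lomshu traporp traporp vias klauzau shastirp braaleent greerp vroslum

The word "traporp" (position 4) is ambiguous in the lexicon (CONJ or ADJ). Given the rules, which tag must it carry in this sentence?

CONJ

Candidates per position — 1:goirtrur {PREP,ADJ}; 2:lomshu {ADJ,CONJ}; 3:traporp {CONJ,ADJ}; 4:traporp {CONJ,ADJ}; 5:vias {ADJ,CONJ}; 6:klauzau {CONJ}; 7:shastirp {DET,PREP}; 8:braaleent {CONJ,PREP}; 9:greerp {DET,PREP}; 10:vroslum {ADJ,PREP}.
Position 2: ADJ is ruled out by rule 1; that leaves CONJ.
Position 3: ADJ is ruled out by rule 1; that leaves CONJ.
Position 4: ADJ is ruled out by rule 1; that leaves CONJ.
Position 5: ADJ is ruled out by rule 1; that leaves CONJ.
Position 7: PREP is ruled out by rule 4; that leaves DET.
Position 8: PREP is ruled out by rule 1; that leaves CONJ.
Position 9: PREP is ruled out by rule 4; that leaves DET.
Position 10: PREP is ruled out by rule 4; that leaves ADJ.
Position 1: ADJ is ruled out by rule 3; that leaves PREP.
That leaves exactly one tagging: PREP CONJ CONJ CONJ CONJ CONJ DET CONJ DET ADJ.
Checking: rule 1 satisfied; rule 2 satisfied; rule 3 satisfied; rule 4 satisfied; rule 5 satisfied.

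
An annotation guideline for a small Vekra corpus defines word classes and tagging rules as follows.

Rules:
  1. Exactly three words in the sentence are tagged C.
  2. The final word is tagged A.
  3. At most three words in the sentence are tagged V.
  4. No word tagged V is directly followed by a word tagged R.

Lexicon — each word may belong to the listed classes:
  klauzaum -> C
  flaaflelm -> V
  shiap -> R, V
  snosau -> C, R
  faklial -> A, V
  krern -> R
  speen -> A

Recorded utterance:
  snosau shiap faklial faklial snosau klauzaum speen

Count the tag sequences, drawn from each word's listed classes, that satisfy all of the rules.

8

Candidates per position — 1:snosau {C,R}; 2:shiap {R,V}; 3:faklial {A,V}; 4:faklial {A,V}; 5:snosau {C,R}; 6:klauzaum {C}; 7:speen {A}.
There are 32 candidate sequences in total.
Checking each against the rules leaves 8 sequences.
Count = 8.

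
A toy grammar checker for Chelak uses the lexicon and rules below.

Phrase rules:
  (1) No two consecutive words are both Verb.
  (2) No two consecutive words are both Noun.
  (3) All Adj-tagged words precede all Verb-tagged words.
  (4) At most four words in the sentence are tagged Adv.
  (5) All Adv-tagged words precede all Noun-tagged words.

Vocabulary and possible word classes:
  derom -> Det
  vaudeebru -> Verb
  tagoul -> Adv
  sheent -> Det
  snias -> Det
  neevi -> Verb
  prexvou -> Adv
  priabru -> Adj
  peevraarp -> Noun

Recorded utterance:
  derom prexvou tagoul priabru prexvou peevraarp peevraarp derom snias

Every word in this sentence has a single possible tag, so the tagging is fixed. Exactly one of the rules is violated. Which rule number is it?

2

Fixed tagging: Det Adv Adv Adj Adv Noun Noun Det Det.
Checking each rule: R1 holds, R2 violated, R3 holds, R4 holds, R5 holds.
Only rule 2 fails.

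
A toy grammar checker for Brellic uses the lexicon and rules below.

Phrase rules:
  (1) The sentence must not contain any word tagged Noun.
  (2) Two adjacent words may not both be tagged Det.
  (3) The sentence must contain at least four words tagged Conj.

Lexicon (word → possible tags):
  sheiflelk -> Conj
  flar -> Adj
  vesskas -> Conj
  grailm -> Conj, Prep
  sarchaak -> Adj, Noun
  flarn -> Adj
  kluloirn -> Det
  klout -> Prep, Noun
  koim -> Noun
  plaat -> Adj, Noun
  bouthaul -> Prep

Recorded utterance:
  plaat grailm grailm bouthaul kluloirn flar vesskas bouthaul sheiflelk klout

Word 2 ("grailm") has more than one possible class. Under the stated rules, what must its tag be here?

Candidates per position — 1:plaat {Adj,Noun}; 2:grailm {Conj,Prep}; 3:grailm {Conj,Prep}; 4:bouthaul {Prep}; 5:kluloirn {Det}; 6:flar {Adj}; 7:vesskas {Conj}; 8:bouthaul {Prep}; 9:sheiflelk {Conj}; 10:klout {Prep,Noun}.
At position 1, choosing Noun makes rule 1 impossible to satisfy; hence Adj.
At position 2, choosing Prep makes rule 3 impossible to satisfy; hence Conj.
At position 3, choosing Prep makes rule 3 impossible to satisfy; hence Conj.
At position 10, choosing Noun makes rule 1 impossible to satisfy; hence Prep.
That leaves exactly one tagging: Adj Conj Conj Prep Det Adj Conj Prep Conj Prep.
Verifying each rule — rule 1 satisfied; rule 2 satisfied; rule 3 satisfied.

Conj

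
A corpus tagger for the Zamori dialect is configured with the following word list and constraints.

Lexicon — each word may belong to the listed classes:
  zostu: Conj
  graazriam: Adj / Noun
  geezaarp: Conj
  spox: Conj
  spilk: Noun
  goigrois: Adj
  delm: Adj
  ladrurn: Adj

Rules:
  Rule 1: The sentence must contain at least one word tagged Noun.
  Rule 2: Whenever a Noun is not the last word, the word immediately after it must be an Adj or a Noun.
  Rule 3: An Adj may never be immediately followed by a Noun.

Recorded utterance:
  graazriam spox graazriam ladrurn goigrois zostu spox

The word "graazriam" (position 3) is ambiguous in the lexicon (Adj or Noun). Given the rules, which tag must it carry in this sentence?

Candidates per position — 1:graazriam {Adj,Noun}; 2:spox {Conj}; 3:graazriam {Adj,Noun}; 4:ladrurn {Adj}; 5:goigrois {Adj}; 6:zostu {Conj}; 7:spox {Conj}.
Position 1: Noun is ruled out by rule 2; that leaves Adj.
Position 3: Adj is ruled out by rule 1; that leaves Noun.
So the tagging must be: Adj Conj Noun Adj Adj Conj Conj.
Rule-by-rule: rule 1 ✓; rule 2 ✓; rule 3 ✓.

Noun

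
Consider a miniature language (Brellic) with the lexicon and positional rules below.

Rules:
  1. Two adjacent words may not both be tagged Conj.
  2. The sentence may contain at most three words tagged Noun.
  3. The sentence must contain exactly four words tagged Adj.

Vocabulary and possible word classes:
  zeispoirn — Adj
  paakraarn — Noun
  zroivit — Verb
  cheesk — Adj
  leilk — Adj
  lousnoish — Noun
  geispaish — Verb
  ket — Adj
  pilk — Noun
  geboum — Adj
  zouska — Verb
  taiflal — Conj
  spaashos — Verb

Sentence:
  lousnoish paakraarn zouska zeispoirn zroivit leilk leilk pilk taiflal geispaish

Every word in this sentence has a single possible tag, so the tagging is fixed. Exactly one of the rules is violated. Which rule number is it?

Fixed tagging: Noun Noun Verb Adj Verb Adj Adj Noun Conj Verb.
Applying the rules: R1 holds, R2 holds, R3 violated.
Only rule 3 fails.

3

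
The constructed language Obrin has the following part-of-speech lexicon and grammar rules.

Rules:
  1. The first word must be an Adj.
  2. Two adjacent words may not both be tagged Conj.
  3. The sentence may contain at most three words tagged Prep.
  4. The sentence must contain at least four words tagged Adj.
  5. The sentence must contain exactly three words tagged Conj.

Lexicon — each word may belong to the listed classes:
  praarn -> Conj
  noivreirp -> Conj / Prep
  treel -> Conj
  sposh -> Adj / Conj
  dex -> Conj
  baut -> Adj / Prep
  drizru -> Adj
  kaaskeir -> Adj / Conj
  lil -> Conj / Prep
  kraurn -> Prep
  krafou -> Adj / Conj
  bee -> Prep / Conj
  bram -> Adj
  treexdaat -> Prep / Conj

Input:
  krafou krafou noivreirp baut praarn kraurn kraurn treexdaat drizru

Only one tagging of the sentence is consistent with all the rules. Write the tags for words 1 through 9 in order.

Candidates per position — 1:krafou {Adj,Conj}; 2:krafou {Adj,Conj}; 3:noivreirp {Conj,Prep}; 4:baut {Adj,Prep}; 5:praarn {Conj}; 6:kraurn {Prep}; 7:kraurn {Prep}; 8:treexdaat {Prep,Conj}; 9:drizru {Adj}.
Word 1 cannot be Conj — rule 1 would then fail for every completion. It is Adj.
Word 2 cannot be Conj — rule 4 would then fail for every completion. It is Adj.
Word 3 cannot be Prep — rule 5 would then fail for every completion. It is Conj.
Word 4 cannot be Prep — rule 4 would then fail for every completion. It is Adj.
Word 8 cannot be Prep — rule 5 would then fail for every completion. It is Conj.
So the tagging must be: Adj Adj Conj Adj Conj Prep Prep Conj Adj.
Check: rule 1 ✓; rule 2 ✓; rule 3 ✓; rule 4 ✓; rule 5 ✓.

Adj Adj Conj Adj Conj Prep Prep Conj Adj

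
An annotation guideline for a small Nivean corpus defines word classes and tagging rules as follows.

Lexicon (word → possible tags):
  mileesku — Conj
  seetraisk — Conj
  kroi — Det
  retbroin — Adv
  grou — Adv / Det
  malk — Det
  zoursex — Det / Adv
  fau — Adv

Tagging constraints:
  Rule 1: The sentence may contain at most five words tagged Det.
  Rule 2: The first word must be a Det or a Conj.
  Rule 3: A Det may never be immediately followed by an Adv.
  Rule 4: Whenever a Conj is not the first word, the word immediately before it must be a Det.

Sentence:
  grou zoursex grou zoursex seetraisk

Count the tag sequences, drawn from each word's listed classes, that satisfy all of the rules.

Candidates per position — 1:grou {Adv,Det}; 2:zoursex {Det,Adv}; 3:grou {Adv,Det}; 4:zoursex {Det,Adv}; 5:seetraisk {Conj}.
There are 16 candidate sequences in total.
The sequences that satisfy every rule: Det Det Det Det Conj.
Count = 1.

1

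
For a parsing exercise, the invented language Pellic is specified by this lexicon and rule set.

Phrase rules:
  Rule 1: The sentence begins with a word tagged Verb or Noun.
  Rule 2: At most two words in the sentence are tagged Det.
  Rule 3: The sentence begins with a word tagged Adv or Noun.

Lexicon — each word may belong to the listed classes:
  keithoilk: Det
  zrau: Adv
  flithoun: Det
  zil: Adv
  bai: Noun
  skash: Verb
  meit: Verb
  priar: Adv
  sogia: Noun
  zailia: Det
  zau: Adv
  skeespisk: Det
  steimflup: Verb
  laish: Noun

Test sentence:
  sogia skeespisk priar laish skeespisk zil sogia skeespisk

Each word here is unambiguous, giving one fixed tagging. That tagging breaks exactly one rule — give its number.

2

Fixed tagging: Noun Det Adv Noun Det Adv Noun Det.
Rule check: R1 pass, R2 fail, R3 pass.
Only rule 2 fails.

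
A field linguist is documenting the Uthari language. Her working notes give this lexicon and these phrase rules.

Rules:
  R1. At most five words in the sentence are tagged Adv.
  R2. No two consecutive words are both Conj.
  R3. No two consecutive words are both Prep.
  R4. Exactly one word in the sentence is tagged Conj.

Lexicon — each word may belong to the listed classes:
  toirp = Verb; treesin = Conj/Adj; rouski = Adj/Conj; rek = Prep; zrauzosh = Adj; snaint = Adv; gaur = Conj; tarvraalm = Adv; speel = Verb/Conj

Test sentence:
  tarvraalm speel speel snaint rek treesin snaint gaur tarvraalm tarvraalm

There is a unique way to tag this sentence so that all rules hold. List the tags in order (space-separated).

Adv Verb Verb Adv Prep Adj Adv Conj Adv Adv

Candidates per position — 1:tarvraalm {Adv}; 2:speel {Verb,Conj}; 3:speel {Verb,Conj}; 4:snaint {Adv}; 5:rek {Prep}; 6:treesin {Conj,Adj}; 7:snaint {Adv}; 8:gaur {Conj}; 9:tarvraalm {Adv}; 10:tarvraalm {Adv}.
Position 2: tagging it Conj would leave rule 4 unsatisfiable, so it must be Verb.
Position 3: tagging it Conj would leave rule 4 unsatisfiable, so it must be Verb.
Position 6: tagging it Conj would leave rule 4 unsatisfiable, so it must be Adj.
So the tagging must be: Adv Verb Verb Adv Prep Adj Adv Conj Adv Adv.
Verifying each rule — rule 1 holds; rule 2 holds; rule 3 holds; rule 4 holds.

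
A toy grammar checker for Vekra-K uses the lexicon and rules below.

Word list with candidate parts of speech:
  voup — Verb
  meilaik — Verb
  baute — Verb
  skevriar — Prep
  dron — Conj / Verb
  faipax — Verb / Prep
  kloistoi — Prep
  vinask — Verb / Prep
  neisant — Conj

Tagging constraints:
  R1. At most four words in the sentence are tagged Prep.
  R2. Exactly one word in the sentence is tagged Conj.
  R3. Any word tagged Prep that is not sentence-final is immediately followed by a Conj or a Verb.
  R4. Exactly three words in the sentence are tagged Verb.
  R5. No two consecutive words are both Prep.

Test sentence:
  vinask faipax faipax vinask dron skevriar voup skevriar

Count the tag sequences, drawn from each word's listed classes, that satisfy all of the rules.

3

Candidates per position — 1:vinask {Verb,Prep}; 2:faipax {Verb,Prep}; 3:faipax {Verb,Prep}; 4:vinask {Verb,Prep}; 5:dron {Conj,Verb}; 6:skevriar {Prep}; 7:voup {Verb}; 8:skevriar {Prep}.
There are 32 candidate sequences in total.
The sequences that satisfy every rule: Verb Prep Verb Prep Conj Prep Verb Prep; Prep Verb Verb Prep Conj Prep Verb Prep; Prep Verb Prep Verb Conj Prep Verb Prep.
Count = 3.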